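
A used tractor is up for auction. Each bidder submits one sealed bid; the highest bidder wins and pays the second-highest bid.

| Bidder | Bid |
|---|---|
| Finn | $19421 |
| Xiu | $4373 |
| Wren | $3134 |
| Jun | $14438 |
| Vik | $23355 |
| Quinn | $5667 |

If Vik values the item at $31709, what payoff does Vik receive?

$12288

Highest bid: Vik at $23355, so Vik wins.
Second-highest bid: Finn at $19421 — that is the price the winner pays.
Vik's payoff = value − price = $31709 − $19421 = $12288.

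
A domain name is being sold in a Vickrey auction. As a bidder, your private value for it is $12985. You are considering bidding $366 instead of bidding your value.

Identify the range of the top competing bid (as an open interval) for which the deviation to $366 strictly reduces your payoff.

($366, $12985)

If the competing bid is below $366, both bids win at the same price — no difference.
If it is above $12985, both bids lose — no difference.
If it lies strictly between $366 and $12985, bidding your value wins at a price below your value (positive payoff) while bidding $366 loses (payoff 0).
So the deviation strictly hurts on the open interval ($366, $12985).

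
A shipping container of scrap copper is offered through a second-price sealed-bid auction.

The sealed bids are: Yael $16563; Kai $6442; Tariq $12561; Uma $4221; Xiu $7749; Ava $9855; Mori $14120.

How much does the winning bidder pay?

$14120

Highest bid: Yael at $16563, so Yael wins.
Second-highest bid: Mori at $14120 — that is the price the winner pays.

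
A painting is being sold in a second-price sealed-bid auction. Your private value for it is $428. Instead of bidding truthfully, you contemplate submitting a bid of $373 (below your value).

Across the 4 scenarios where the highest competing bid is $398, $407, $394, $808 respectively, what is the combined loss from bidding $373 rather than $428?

$85

The deviation costs you only when the competing bid falls strictly between $373 and $428; elsewhere both bids give the same outcome.
$398: truthful payoff $30, deviation payoff $0 → loss $30.
$407: truthful payoff $21, deviation payoff $0 → loss $21.
$394: truthful payoff $34, deviation payoff $0 → loss $34.
$808: outcomes coincide → loss $0.
Total loss = $30 + $21 + $34 = $85.
Truthful bidding weakly dominates here: raising your bid can only win items priced above your value, and lowering it can only forfeit items priced below.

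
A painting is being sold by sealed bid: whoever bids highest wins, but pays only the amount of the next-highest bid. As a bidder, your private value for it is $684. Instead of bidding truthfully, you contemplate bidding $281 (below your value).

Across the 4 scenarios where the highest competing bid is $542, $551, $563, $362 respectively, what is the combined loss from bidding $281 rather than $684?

$718

The deviation costs you only when the competing bid falls strictly between $281 and $684; elsewhere both bids give the same outcome.
$542: truthful payoff $142, deviation payoff $0 → loss $142.
$551: truthful payoff $133, deviation payoff $0 → loss $133.
$563: truthful payoff $121, deviation payoff $0 → loss $121.
$362: truthful payoff $322, deviation payoff $0 → loss $322.
Total loss = $142 + $133 + $121 + $322 = $718.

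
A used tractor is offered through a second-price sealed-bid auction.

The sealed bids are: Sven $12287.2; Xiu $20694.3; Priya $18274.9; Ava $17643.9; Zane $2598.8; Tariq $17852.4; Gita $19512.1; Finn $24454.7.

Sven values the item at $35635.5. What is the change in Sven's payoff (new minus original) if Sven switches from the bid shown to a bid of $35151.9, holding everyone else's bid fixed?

The highest bid among the other bidders is $24454.7; Sven's bid doesn't change that.
Original bid $12287.2: Sven is not highest (top rival bid is $24454.7); payoff $0.
Alternative bid $35151.9: Sven is highest, pays the top rival bid $24454.7; payoff $35635.5 − $24454.7 = $11180.8.
Change in payoff = $11180.8 − ($0) = $11180.8.

$11180.8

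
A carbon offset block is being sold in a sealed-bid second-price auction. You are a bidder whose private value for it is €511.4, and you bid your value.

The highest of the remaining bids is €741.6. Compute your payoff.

€0

Your bid €511.4 is below the highest competing bid €741.6, so you lose.
A losing bidder pays nothing and receives nothing: payoff = €0.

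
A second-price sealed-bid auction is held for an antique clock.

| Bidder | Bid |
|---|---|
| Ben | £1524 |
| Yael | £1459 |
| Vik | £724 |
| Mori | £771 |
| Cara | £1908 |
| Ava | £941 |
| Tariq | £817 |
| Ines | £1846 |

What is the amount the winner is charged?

£1846

Highest bid: Cara at £1908, so Cara wins.
Second-highest bid: Ines at £1846 — that is the price the winner pays.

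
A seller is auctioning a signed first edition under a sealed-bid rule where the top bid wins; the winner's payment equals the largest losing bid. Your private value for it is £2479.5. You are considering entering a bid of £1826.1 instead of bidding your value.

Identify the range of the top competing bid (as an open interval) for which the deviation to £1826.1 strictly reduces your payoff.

(£1826.1, £2479.5)

If the competing bid is below £1826.1, both bids win at the same price — no difference.
If it is above £2479.5, both bids lose — no difference.
If it lies strictly between £1826.1 and £2479.5, bidding your value wins at a price below your value (positive payoff) while bidding £1826.1 loses (payoff 0).
So the deviation strictly hurts on the open interval (£1826.1, £2479.5).
In a second-price auction your bid sets only whether you win, not what you pay, so bidding your true value is weakly dominant.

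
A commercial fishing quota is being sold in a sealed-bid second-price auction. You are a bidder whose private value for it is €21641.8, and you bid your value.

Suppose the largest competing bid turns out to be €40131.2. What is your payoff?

€0

Your bid €21641.8 is below the highest competing bid €40131.2, so you lose.
A losing bidder pays nothing and receives nothing: payoff = €0.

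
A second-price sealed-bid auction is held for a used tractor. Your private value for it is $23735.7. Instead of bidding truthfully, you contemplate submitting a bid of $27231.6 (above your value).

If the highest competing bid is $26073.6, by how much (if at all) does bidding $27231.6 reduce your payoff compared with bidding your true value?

$2337.9

Bidding your value $23735.7: you lose (since $23735.7 < $26073.6). Payoff $0.
Bidding $27231.6: you win and pay $26073.6. Payoff $23735.7 − $26073.6 = −$2337.9.
The competing bid $26073.6 lies between your value and your inflated bid, so overbidding wins an item priced above your value.
Loss from deviating = $0 − (−$2337.9) = $2337.9.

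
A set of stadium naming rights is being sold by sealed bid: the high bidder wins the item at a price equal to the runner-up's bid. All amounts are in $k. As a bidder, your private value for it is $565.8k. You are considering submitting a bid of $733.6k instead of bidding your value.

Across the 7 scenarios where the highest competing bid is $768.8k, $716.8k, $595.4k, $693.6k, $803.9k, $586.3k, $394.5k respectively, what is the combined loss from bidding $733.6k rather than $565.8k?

$328.9k

The deviation costs you only when the competing bid falls strictly between $565.8k and $733.6k; elsewhere both bids give the same outcome.
$768.8k: outcomes coincide → loss $0k.
$716.8k: truthful payoff $0k, deviation payoff −$151k → loss $151k.
$595.4k: truthful payoff $0k, deviation payoff −$29.6k → loss $29.6k.
$693.6k: truthful payoff $0k, deviation payoff −$127.8k → loss $127.8k.
$803.9k: outcomes coincide → loss $0k.
$586.3k: truthful payoff $0k, deviation payoff −$20.5k → loss $20.5k.
$394.5k: outcomes coincide → loss $0k.
Total loss = $151k + $29.6k + $127.8k + $20.5k = $328.9k.
Truthful bidding weakly dominates here: raising your bid can only win items priced above your value, and lowering it can only forfeit items priced below.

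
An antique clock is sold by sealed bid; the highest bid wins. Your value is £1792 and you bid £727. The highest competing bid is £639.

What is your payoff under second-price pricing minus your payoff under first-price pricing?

You have the highest bid, so you win under either rule.
Second-price: pay £639 → payoff £1153.
First-price: pay your own bid £727 → payoff £1065.
Difference = £1153 − (£1065) = £88.

£88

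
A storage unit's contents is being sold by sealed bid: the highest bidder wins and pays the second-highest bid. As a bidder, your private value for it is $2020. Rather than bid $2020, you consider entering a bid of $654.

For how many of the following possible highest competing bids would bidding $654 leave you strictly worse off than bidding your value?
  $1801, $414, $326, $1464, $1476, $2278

3

The deviation hurts exactly when the highest competing bid lies strictly between $654 and $2020 — underbidding then forfeits a profitable win.
$1801: inside the interval → strictly worse (loss $219).
$414: below both → same outcome either way.
$326: below both → same outcome either way.
$1464: inside the interval → strictly worse (loss $556).
$1476: inside the interval → strictly worse (loss $544).
$2278: above both → same outcome either way.
Count: 3.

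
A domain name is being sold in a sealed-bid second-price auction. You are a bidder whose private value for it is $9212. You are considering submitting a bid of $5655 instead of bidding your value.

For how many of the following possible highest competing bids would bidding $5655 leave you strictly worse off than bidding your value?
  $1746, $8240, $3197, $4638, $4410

The deviation hurts exactly when the highest competing bid lies strictly between $5655 and $9212 — underbidding then forfeits a profitable win.
$1746: below both → same outcome either way.
$8240: inside the interval → strictly worse (loss $972).
$3197: below both → same outcome either way.
$4638: below both → same outcome either way.
$4410: below both → same outcome either way.
Count: 1.

1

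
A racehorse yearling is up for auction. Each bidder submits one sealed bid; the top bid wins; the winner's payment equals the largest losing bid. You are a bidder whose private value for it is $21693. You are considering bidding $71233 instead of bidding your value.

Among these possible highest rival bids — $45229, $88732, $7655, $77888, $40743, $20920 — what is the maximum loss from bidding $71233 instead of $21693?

$45229: truthful gives $0, deviation gives −$23536 → loss $23536.
$88732: same outcome either way → loss $0.
$7655: same outcome either way → loss $0.
$77888: same outcome either way → loss $0.
$40743: truthful gives $0, deviation gives −$19050 → loss $19050.
$20920: same outcome either way → loss $0.
Maximum loss: $23536.

$23536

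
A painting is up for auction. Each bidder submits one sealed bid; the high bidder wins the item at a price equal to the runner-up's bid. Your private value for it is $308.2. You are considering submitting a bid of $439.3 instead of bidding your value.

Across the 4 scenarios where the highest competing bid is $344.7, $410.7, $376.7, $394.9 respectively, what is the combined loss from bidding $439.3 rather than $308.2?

The deviation costs you only when the competing bid falls strictly between $308.2 and $439.3; elsewhere both bids give the same outcome.
$344.7: truthful payoff $0, deviation payoff −$36.5 → loss $36.5.
$410.7: truthful payoff $0, deviation payoff −$102.5 → loss $102.5.
$376.7: truthful payoff $0, deviation payoff −$68.5 → loss $68.5.
$394.9: truthful payoff $0, deviation payoff −$86.7 → loss $86.7.
Total loss = $36.5 + $102.5 + $68.5 + $86.7 = $294.2.

$294.2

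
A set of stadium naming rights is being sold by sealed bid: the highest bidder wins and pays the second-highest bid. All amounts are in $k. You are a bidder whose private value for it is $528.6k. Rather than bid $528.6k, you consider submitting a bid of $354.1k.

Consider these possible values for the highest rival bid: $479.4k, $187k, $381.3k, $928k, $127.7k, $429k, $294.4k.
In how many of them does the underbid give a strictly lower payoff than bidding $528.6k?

The deviation hurts exactly when the highest competing bid lies strictly between $354.1k and $528.6k — underbidding then forfeits a profitable win.
$479.4k: inside the interval → strictly worse (loss $49.2k).
$187k: below both → same outcome either way.
$381.3k: inside the interval → strictly worse (loss $147.3k).
$928k: above both → same outcome either way.
$127.7k: below both → same outcome either way.
$429k: inside the interval → strictly worse (loss $99.6k).
$294.4k: below both → same outcome either way.
Count: 3.

3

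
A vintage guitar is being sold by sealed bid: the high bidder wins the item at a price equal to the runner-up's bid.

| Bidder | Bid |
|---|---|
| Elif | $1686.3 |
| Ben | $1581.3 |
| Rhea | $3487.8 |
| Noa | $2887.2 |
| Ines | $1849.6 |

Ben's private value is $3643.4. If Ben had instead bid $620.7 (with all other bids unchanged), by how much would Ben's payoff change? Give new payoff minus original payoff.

$0

The highest bid among the other bidders is $3487.8; Ben's bid doesn't change that.
Original bid $1581.3: Ben is not highest (top rival bid is $3487.8); payoff $0.
Alternative bid $620.7: Ben is not highest (top rival bid is $3487.8); payoff $0.
Change in payoff = $0 − ($0) = $0.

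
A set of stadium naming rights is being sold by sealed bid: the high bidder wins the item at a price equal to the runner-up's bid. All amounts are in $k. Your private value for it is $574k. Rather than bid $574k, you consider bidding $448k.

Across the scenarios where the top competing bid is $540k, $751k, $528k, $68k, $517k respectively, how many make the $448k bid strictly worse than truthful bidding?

3

The deviation hurts exactly when the highest competing bid lies strictly between $448k and $574k — underbidding then forfeits a profitable win.
$540k: inside the interval → strictly worse (loss $34k).
$751k: above both → same outcome either way.
$528k: inside the interval → strictly worse (loss $46k).
$68k: below both → same outcome either way.
$517k: inside the interval → strictly worse (loss $57k).
Count: 3.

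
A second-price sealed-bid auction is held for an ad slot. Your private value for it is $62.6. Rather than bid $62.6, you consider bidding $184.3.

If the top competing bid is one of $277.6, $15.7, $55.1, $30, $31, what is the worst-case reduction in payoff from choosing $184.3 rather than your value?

$277.6: same outcome either way → loss $0.
$15.7: same outcome either way → loss $0.
$55.1: same outcome either way → loss $0.
$30: same outcome either way → loss $0.
$31: same outcome either way → loss $0.
Maximum loss: $0.

$0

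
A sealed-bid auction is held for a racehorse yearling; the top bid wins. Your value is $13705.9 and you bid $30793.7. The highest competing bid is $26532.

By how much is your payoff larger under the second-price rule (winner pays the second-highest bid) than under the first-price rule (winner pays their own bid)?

$4261.7

You have the highest bid, so you win under either rule.
Second-price: pay $26532 → payoff −$12826.1.
First-price: pay your own bid $30793.7 → payoff −$17087.8.
Difference = −$12826.1 − (−$17087.8) = $4261.7.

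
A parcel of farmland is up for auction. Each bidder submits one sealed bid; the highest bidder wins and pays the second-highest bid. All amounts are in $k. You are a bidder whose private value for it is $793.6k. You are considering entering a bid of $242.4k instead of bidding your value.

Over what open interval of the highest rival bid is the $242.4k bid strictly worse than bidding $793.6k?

If the competing bid is below $242.4k, both bids win at the same price — no difference.
If it is above $793.6k, both bids lose — no difference.
If it lies strictly between $242.4k and $793.6k, bidding your value wins at a price below your value (positive payoff) while bidding $242.4k loses (payoff 0).
So the deviation strictly hurts on the open interval ($242.4k, $793.6k).

($242.4k, $793.6k)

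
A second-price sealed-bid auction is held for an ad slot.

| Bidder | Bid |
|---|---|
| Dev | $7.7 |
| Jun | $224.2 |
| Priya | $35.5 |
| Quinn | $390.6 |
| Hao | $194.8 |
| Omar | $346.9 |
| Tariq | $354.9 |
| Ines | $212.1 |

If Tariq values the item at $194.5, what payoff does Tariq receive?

$0

Highest bid: Quinn at $390.6, so Quinn wins.
Second-highest bid: Tariq at $354.9 — that is the price the winner pays.
Tariq did not win, so Tariq pays nothing and receives nothing: payoff $0.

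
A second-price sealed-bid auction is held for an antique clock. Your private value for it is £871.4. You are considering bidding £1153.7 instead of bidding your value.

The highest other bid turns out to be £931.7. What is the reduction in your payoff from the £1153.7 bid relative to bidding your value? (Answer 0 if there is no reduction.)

Bidding your value £871.4: you lose (since £871.4 < £931.7). Payoff £0.
Bidding £1153.7: you win and pay £931.7. Payoff £871.4 − £931.7 = −£60.3.
The competing bid £931.7 lies between your value and your inflated bid, so overbidding wins an item priced above your value.
Loss from deviating = £0 − (−£60.3) = £60.3.
In a second-price auction your bid sets only whether you win, not what you pay, so bidding your true value is weakly dominant.

£60.3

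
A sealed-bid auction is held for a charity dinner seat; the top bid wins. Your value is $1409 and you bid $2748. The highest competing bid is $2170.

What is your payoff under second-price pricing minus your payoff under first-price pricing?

$578

You have the highest bid, so you win under either rule.
Second-price: pay $2170 → payoff −$761.
First-price: pay your own bid $2748 → payoff −$1339.
Difference = −$761 − (−$1339) = $578.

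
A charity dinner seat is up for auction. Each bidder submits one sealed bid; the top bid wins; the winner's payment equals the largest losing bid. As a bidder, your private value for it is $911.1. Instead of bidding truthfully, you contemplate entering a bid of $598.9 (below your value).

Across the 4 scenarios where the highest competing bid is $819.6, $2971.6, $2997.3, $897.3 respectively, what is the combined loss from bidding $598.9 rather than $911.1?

The deviation costs you only when the competing bid falls strictly between $598.9 and $911.1; elsewhere both bids give the same outcome.
$819.6: truthful payoff $91.5, deviation payoff $0 → loss $91.5.
$2971.6: outcomes coincide → loss $0.
$2997.3: outcomes coincide → loss $0.
$897.3: truthful payoff $13.8, deviation payoff $0 → loss $13.8.
Total loss = $91.5 + $13.8 = $105.3.

$105.3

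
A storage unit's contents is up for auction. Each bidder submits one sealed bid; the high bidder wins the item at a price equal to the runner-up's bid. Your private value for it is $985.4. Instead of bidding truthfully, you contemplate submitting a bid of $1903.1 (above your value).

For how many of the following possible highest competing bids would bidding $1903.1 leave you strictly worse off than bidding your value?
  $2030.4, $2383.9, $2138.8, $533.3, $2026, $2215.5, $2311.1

The deviation hurts exactly when the highest competing bid lies strictly between $985.4 and $1903.1 — overbidding then wins at a price above your value.
$2030.4: above both → same outcome either way.
$2383.9: above both → same outcome either way.
$2138.8: above both → same outcome either way.
$533.3: below both → same outcome either way.
$2026: above both → same outcome either way.
$2215.5: above both → same outcome either way.
$2311.1: above both → same outcome either way.
Count: 0.

0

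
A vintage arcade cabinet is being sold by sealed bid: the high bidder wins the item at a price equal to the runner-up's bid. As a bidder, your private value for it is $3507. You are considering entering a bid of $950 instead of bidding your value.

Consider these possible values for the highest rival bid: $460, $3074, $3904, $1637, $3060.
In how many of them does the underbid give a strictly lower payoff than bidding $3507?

The deviation hurts exactly when the highest competing bid lies strictly between $950 and $3507 — underbidding then forfeits a profitable win.
$460: below both → same outcome either way.
$3074: inside the interval → strictly worse (loss $433).
$3904: above both → same outcome either way.
$1637: inside the interval → strictly worse (loss $1870).
$3060: inside the interval → strictly worse (loss $447).
Count: 3.

3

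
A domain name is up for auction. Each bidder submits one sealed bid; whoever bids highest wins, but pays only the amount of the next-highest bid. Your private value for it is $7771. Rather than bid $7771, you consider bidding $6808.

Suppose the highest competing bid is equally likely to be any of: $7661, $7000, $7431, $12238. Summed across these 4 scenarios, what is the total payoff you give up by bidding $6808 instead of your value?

The deviation costs you only when the competing bid falls strictly between $6808 and $7771; elsewhere both bids give the same outcome.
$7661: truthful payoff $110, deviation payoff $0 → loss $110.
$7000: truthful payoff $771, deviation payoff $0 → loss $771.
$7431: truthful payoff $340, deviation payoff $0 → loss $340.
$12238: outcomes coincide → loss $0.
Total loss = $110 + $771 + $340 = $1221.

$1221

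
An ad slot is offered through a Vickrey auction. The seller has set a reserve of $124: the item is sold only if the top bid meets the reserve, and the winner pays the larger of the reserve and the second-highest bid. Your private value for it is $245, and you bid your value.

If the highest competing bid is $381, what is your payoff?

$0

Your bid $245 is below the highest competing bid $381, so you lose. Payoff $0.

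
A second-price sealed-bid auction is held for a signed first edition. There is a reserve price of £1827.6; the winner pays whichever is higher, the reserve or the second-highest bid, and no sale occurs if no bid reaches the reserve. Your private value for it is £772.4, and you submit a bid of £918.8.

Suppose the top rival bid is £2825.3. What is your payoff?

Your bid £918.8 is below the highest competing bid £2825.3, so you lose. Payoff £0.

£0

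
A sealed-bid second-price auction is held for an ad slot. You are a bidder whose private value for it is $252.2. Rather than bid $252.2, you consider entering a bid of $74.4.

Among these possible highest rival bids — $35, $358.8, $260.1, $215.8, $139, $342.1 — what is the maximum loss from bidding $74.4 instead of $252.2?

$35: same outcome either way → loss $0.
$358.8: same outcome either way → loss $0.
$260.1: same outcome either way → loss $0.
$215.8: truthful gives $36.4, deviation gives $0 → loss $36.4.
$139: truthful gives $113.2, deviation gives $0 → loss $113.2.
$342.1: same outcome either way → loss $0.
Maximum loss: $113.2.

$113.2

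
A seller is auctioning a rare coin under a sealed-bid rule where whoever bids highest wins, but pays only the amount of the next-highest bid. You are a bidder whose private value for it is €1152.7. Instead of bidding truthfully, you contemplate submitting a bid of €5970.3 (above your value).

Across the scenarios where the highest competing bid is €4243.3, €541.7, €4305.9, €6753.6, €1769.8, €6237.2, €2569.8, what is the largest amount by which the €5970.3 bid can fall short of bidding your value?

€4243.3: truthful gives €0, deviation gives −€3090.6 → loss €3090.6.
€541.7: same outcome either way → loss €0.
€4305.9: truthful gives €0, deviation gives −€3153.2 → loss €3153.2.
€6753.6: same outcome either way → loss €0.
€1769.8: truthful gives €0, deviation gives −€617.1 → loss €617.1.
€6237.2: same outcome either way → loss €0.
€2569.8: truthful gives €0, deviation gives −€1417.1 → loss €1417.1.
Maximum loss: €3153.2.

€3153.2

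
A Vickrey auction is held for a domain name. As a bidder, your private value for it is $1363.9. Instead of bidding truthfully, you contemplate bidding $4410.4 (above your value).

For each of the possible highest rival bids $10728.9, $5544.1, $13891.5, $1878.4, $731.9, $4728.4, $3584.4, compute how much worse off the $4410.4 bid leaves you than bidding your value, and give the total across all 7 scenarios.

The deviation costs you only when the competing bid falls strictly between $1363.9 and $4410.4; elsewhere both bids give the same outcome.
$10728.9: outcomes coincide → loss $0.
$5544.1: outcomes coincide → loss $0.
$13891.5: outcomes coincide → loss $0.
$1878.4: truthful payoff $0, deviation payoff −$514.5 → loss $514.5.
$731.9: outcomes coincide → loss $0.
$4728.4: outcomes coincide → loss $0.
$3584.4: truthful payoff $0, deviation payoff −$2220.5 → loss $2220.5.
Total loss = $514.5 + $2220.5 = $2735.

$2735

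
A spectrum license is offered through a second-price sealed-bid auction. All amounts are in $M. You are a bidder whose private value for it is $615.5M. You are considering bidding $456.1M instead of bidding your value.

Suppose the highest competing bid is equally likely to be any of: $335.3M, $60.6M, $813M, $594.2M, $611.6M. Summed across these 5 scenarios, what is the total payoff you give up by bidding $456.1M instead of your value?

The deviation costs you only when the competing bid falls strictly between $456.1M and $615.5M; elsewhere both bids give the same outcome.
$335.3M: outcomes coincide → loss $0M.
$60.6M: outcomes coincide → loss $0M.
$813M: outcomes coincide → loss $0M.
$594.2M: truthful payoff $21.3M, deviation payoff $0M → loss $21.3M.
$611.6M: truthful payoff $3.9M, deviation payoff $0M → loss $3.9M.
Total loss = $21.3M + $3.9M = $25.2M.
Because the price is fixed by the runner-up's bid, deviating from your value can only change a good outcome into a bad one — never the reverse.

$25.2M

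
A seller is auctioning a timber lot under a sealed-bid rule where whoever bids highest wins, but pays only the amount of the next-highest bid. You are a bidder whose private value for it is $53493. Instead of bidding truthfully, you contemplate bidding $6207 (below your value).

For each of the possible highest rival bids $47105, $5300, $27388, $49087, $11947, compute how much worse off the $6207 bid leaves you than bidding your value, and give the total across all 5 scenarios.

The deviation costs you only when the competing bid falls strictly between $6207 and $53493; elsewhere both bids give the same outcome.
$47105: truthful payoff $6388, deviation payoff $0 → loss $6388.
$5300: outcomes coincide → loss $0.
$27388: truthful payoff $26105, deviation payoff $0 → loss $26105.
$49087: truthful payoff $4406, deviation payoff $0 → loss $4406.
$11947: truthful payoff $41546, deviation payoff $0 → loss $41546.
Total loss = $6388 + $26105 + $4406 + $41546 = $78445.

$78445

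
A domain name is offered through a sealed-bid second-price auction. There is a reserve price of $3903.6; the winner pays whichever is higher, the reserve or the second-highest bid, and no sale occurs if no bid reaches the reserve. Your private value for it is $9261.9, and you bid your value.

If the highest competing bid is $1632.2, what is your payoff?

Your bid $9261.9 is the highest and exceeds the reserve.
Price = max(second-highest bid, reserve) = max($1632.2, $3903.6) = $3903.6.
Payoff = $9261.9 − $3903.6 = $5358.3.

$5358.3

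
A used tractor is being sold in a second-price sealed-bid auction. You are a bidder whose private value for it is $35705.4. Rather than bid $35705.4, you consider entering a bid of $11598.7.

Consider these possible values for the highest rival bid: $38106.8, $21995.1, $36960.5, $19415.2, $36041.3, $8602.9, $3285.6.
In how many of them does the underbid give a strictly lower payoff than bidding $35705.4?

The deviation hurts exactly when the highest competing bid lies strictly between $11598.7 and $35705.4 — underbidding then forfeits a profitable win.
$38106.8: above both → same outcome either way.
$21995.1: inside the interval → strictly worse (loss $13710.3).
$36960.5: above both → same outcome either way.
$19415.2: inside the interval → strictly worse (loss $16290.2).
$36041.3: above both → same outcome either way.
$8602.9: below both → same outcome either way.
$3285.6: below both → same outcome either way.
Count: 2.

2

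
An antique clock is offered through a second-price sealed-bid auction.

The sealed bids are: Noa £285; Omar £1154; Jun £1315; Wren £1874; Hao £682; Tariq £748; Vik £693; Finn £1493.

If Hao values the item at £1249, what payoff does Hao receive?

Highest bid: Wren at £1874, so Wren wins.
Second-highest bid: Finn at £1493 — that is the price the winner pays.
Hao did not win, so Hao pays nothing and receives nothing: payoff £0.

£0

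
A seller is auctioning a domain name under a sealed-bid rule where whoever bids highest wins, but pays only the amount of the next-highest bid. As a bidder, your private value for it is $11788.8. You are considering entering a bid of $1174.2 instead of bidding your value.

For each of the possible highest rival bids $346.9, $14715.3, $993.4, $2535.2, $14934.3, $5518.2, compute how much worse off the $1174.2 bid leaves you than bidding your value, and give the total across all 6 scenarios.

$15524.2

The deviation costs you only when the competing bid falls strictly between $1174.2 and $11788.8; elsewhere both bids give the same outcome.
$346.9: outcomes coincide → loss $0.
$14715.3: outcomes coincide → loss $0.
$993.4: outcomes coincide → loss $0.
$2535.2: truthful payoff $9253.6, deviation payoff $0 → loss $9253.6.
$14934.3: outcomes coincide → loss $0.
$5518.2: truthful payoff $6270.6, deviation payoff $0 → loss $6270.6.
Total loss = $9253.6 + $6270.6 = $15524.2.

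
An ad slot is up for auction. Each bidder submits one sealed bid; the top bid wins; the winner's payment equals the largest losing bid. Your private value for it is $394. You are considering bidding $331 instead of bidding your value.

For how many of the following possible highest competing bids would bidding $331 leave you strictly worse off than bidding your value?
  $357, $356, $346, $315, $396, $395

The deviation hurts exactly when the highest competing bid lies strictly between $331 and $394 — underbidding then forfeits a profitable win.
$357: inside the interval → strictly worse (loss $37).
$356: inside the interval → strictly worse (loss $38).
$346: inside the interval → strictly worse (loss $48).
$315: below both → same outcome either way.
$396: above both → same outcome either way.
$395: above both → same outcome either way.
Count: 3.

3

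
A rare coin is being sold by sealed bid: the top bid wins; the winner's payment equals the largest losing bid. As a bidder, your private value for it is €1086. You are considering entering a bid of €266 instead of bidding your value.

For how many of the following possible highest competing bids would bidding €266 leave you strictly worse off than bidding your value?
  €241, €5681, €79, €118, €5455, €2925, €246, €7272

0

The deviation hurts exactly when the highest competing bid lies strictly between €266 and €1086 — underbidding then forfeits a profitable win.
€241: below both → same outcome either way.
€5681: above both → same outcome either way.
€79: below both → same outcome either way.
€118: below both → same outcome either way.
€5455: above both → same outcome either way.
€2925: above both → same outcome either way.
€246: below both → same outcome either way.
€7272: above both → same outcome either way.
Count: 0.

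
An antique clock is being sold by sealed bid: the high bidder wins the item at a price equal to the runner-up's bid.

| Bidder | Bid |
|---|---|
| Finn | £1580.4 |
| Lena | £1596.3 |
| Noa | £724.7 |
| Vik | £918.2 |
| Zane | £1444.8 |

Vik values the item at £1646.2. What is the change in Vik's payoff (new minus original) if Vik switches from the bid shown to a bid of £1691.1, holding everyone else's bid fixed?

£49.9

The highest bid among the other bidders is £1596.3; Vik's bid doesn't change that.
Original bid £918.2: Vik is not highest (top rival bid is £1596.3); payoff £0.
Alternative bid £1691.1: Vik is highest, pays the top rival bid £1596.3; payoff £1646.2 − £1596.3 = £49.9.
Change in payoff = £49.9 − (£0) = £49.9.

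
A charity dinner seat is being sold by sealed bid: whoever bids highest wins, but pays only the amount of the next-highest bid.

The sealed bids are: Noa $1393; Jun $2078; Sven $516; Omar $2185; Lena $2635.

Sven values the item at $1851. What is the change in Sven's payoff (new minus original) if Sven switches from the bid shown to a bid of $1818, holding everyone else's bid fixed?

$0

The highest bid among the other bidders is $2635; Sven's bid doesn't change that.
Original bid $516: Sven is not highest (top rival bid is $2635); payoff $0.
Alternative bid $1818: Sven is not highest (top rival bid is $2635); payoff $0.
Change in payoff = $0 − ($0) = $0.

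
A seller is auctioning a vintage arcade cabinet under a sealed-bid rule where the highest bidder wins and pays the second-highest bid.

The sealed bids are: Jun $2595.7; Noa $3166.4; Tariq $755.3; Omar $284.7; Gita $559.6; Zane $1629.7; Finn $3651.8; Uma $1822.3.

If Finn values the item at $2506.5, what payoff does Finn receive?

Highest bid: Finn at $3651.8, so Finn wins.
Second-highest bid: Noa at $3166.4 — that is the price the winner pays.
Finn's payoff = value − price = $2506.5 − $3166.4 = −$659.9.

−$659.9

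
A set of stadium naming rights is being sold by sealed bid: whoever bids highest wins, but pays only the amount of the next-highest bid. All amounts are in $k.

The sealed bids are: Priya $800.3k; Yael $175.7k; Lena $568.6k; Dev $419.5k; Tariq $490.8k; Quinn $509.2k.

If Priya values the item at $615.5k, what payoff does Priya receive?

$46.9k

Highest bid: Priya at $800.3k, so Priya wins.
Second-highest bid: Lena at $568.6k — that is the price the winner pays.
Priya's payoff = value − price = $615.5k − $568.6k = $46.9k.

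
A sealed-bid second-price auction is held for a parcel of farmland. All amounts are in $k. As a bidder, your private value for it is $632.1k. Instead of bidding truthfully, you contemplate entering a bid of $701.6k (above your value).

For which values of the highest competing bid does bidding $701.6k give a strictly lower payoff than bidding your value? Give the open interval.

($632.1k, $701.6k)

If the competing bid is below $632.1k, both bids win at the same price — no difference.
If it is above $701.6k, both bids lose — no difference.
If it lies strictly between $632.1k and $701.6k, bidding your value loses (payoff 0) while bidding $701.6k wins at a price above your value (payoff negative).
So the deviation strictly hurts on the open interval ($632.1k, $701.6k).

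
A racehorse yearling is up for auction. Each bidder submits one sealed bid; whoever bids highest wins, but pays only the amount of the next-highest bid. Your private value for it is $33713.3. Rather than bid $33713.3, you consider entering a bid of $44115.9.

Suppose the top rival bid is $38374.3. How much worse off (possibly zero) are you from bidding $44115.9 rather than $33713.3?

Bidding your value $33713.3: you lose (since $33713.3 < $38374.3). Payoff $0.
Bidding $44115.9: you win and pay $38374.3. Payoff $33713.3 − $38374.3 = −$4661.
The competing bid $38374.3 lies between your value and your inflated bid, so overbidding wins an item priced above your value.
Loss from deviating = $0 − (−$4661) = $4661.

$4661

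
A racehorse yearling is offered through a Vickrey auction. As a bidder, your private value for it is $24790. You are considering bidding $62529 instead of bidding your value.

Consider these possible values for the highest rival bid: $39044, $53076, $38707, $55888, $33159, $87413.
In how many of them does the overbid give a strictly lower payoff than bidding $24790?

The deviation hurts exactly when the highest competing bid lies strictly between $24790 and $62529 — overbidding then wins at a price above your value.
$39044: inside the interval → strictly worse (loss $14254).
$53076: inside the interval → strictly worse (loss $28286).
$38707: inside the interval → strictly worse (loss $13917).
$55888: inside the interval → strictly worse (loss $31098).
$33159: inside the interval → strictly worse (loss $8369).
$87413: above both → same outcome either way.
Count: 5.

5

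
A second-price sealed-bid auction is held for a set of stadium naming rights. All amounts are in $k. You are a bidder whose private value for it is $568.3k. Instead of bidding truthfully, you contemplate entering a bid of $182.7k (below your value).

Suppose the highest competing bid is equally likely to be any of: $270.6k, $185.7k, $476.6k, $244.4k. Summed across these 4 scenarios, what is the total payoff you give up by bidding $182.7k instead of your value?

$1095.9k

The deviation costs you only when the competing bid falls strictly between $182.7k and $568.3k; elsewhere both bids give the same outcome.
$270.6k: truthful payoff $297.7k, deviation payoff $0k → loss $297.7k.
$185.7k: truthful payoff $382.6k, deviation payoff $0k → loss $382.6k.
$476.6k: truthful payoff $91.7k, deviation payoff $0k → loss $91.7k.
$244.4k: truthful payoff $323.9k, deviation payoff $0k → loss $323.9k.
Total loss = $297.7k + $382.6k + $91.7k + $323.9k = $1095.9k.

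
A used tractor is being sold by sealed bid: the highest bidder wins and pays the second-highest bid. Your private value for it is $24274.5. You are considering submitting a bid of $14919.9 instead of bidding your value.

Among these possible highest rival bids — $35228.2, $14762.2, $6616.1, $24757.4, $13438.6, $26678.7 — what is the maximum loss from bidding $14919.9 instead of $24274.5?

$0

$35228.2: same outcome either way → loss $0.
$14762.2: same outcome either way → loss $0.
$6616.1: same outcome either way → loss $0.
$24757.4: same outcome either way → loss $0.
$13438.6: same outcome either way → loss $0.
$26678.7: same outcome either way → loss $0.
Maximum loss: $0.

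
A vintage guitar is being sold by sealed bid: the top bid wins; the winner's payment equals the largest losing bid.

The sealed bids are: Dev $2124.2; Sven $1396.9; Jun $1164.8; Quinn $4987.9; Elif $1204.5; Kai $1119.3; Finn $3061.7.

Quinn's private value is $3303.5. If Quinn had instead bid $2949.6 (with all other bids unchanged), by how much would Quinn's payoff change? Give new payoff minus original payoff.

The highest bid among the other bidders is $3061.7; Quinn's bid doesn't change that.
Original bid $4987.9: Quinn is highest, pays the top rival bid $3061.7; payoff $3303.5 − $3061.7 = $241.8.
Alternative bid $2949.6: Quinn is not highest (top rival bid is $3061.7); payoff $0.
Change in payoff = $0 − ($241.8) = −$241.8.

−$241.8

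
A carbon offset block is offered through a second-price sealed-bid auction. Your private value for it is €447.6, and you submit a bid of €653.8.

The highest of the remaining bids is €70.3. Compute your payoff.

€377.3

Your bid €653.8 exceeds the highest competing bid €70.3, so you win.
In a second-price auction the winner pays the second-highest bid, €70.3.
Payoff = value − price = €447.6 − €70.3 = €377.3.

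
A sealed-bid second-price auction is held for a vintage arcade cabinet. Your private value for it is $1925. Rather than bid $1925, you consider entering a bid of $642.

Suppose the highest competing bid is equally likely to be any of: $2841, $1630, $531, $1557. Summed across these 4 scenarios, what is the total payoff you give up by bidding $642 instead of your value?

The deviation costs you only when the competing bid falls strictly between $642 and $1925; elsewhere both bids give the same outcome.
$2841: outcomes coincide → loss $0.
$1630: truthful payoff $295, deviation payoff $0 → loss $295.
$531: outcomes coincide → loss $0.
$1557: truthful payoff $368, deviation payoff $0 → loss $368.
Total loss = $295 + $368 = $663.
Because the price is fixed by the runner-up's bid, deviating from your value can only change a good outcome into a bad one — never the reverse.

$663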